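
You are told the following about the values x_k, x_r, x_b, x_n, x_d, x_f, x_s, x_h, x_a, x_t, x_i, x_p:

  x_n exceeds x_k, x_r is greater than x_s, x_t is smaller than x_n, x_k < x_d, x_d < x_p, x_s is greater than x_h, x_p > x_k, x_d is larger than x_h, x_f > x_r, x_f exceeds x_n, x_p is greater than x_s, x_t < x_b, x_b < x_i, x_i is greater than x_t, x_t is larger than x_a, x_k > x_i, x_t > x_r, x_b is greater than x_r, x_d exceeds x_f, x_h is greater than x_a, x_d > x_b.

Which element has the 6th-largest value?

x_i

Chaining the given pairs: x_a < x_h < x_s < x_r < x_t < x_b < x_i < x_k < x_n < x_f < x_d < x_p.
The 6th largest is x_i.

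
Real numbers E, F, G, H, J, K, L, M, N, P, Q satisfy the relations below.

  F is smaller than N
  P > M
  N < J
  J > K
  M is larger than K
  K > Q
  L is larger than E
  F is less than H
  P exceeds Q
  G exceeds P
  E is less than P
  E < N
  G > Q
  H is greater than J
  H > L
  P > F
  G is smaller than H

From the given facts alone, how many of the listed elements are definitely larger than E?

6

Directly above E: N, L, P.
One step further: G, J, H (6 so far).
No other element is forced above E by the given relations, so the count is 6.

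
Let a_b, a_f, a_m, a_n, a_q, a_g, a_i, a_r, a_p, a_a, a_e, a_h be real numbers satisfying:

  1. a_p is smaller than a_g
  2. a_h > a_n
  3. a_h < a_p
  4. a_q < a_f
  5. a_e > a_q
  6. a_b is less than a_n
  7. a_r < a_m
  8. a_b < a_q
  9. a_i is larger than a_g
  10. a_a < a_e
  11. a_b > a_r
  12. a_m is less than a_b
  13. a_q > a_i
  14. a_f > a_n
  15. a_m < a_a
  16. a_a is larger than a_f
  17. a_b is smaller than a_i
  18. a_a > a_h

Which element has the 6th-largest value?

Piecing the relations together gives one ordering: a_r < a_m < a_b < a_n < a_h < a_p < a_g < a_i < a_q < a_f < a_a < a_e.
The 6th largest is a_g.

a_g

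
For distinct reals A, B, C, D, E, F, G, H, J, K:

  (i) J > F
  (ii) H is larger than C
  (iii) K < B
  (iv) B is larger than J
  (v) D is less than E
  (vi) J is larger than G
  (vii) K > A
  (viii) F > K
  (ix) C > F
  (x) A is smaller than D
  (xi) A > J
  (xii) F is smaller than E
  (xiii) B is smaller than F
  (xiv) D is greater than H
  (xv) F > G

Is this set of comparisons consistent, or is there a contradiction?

inconsistent

We have F < J stated directly, yet also J < A < K < B < F by chaining the others — so J < F. Contradiction.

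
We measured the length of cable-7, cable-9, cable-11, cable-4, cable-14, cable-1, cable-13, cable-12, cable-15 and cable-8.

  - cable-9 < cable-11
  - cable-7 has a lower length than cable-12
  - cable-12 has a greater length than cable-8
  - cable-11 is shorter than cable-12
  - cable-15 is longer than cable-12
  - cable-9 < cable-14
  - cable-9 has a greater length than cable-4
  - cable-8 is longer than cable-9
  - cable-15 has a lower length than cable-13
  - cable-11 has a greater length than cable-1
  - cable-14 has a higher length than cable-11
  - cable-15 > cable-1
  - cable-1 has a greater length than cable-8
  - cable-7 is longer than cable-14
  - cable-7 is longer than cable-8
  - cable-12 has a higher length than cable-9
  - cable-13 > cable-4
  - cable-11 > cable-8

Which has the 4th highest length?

cable-7

Chaining the given pairs: cable-4 < cable-9 < cable-8 < cable-1 < cable-11 < cable-14 < cable-7 < cable-12 < cable-15 < cable-13.
The 4th largest is cable-7.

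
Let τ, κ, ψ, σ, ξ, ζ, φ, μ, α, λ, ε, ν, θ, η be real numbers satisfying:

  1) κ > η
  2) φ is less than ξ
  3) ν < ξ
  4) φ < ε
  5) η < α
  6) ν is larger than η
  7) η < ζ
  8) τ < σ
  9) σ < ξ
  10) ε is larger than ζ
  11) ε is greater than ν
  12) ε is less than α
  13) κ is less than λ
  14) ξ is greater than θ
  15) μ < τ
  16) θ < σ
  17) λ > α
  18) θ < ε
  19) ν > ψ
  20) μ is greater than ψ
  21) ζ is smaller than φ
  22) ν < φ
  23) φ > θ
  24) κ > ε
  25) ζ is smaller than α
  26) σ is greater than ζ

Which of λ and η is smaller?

Link the given pairs in sequence: η < ν; ν < φ; φ < ε; ε < κ; κ < λ.
Chaining these gives η < ν < φ < ε < κ < λ.
So η < λ; η is the smaller of the two.

η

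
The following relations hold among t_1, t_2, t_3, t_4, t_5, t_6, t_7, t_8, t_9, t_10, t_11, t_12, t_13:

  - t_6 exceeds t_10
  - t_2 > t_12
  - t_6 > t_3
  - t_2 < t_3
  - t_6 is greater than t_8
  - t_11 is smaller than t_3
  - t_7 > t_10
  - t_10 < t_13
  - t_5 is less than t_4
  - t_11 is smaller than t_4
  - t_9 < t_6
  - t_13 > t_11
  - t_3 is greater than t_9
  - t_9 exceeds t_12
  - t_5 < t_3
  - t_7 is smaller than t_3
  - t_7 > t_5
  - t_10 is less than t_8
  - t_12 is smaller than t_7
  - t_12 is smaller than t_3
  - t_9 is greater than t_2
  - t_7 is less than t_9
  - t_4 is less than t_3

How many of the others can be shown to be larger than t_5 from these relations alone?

5

The elements the relations force above t_5 are t_4, t_7, t_9, t_3, t_6 — no chain reaches any other.
That is 5.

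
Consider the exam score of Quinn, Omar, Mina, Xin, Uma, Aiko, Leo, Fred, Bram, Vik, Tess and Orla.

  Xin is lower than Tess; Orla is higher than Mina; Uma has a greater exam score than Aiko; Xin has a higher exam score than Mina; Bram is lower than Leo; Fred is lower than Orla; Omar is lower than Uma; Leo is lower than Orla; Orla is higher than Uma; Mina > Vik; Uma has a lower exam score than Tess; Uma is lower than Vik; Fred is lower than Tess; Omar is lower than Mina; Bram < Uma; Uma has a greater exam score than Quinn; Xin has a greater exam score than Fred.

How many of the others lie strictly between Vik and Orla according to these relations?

The relations place Vik below Orla. An element lies strictly between them when it is forced above Vik and also forced below Orla.
Above Vik: {Mina, Xin, Tess}. Below Orla: {Omar, Aiko, Bram, Quinn, Uma, Mina, Fred, Leo}.
Intersection: {Mina} — 1.

1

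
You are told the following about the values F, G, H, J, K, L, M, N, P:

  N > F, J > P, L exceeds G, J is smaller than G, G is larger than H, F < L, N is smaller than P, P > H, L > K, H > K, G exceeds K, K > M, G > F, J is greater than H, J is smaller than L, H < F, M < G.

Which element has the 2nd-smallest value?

K

Piecing the relations together gives one ordering: M < K < H < F < N < P < J < G < L.
Counting 2 from the smallest end gives K.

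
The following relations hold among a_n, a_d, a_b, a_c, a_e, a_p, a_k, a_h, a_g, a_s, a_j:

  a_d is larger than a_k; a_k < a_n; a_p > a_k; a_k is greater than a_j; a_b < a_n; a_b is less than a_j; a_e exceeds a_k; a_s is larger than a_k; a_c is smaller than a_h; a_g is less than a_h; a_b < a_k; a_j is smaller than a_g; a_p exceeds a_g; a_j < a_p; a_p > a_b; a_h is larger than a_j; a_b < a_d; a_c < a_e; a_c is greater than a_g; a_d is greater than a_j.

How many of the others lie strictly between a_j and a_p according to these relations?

2

Chaining upward from a_j reaches: a_g, a_c, a_k, a_e, a_h, a_s, a_d, a_n.
Chaining downward from a_p reaches: a_b, a_g, a_k.
Strictly between a_j and a_p are those in both lists: a_g, a_k — 2 elements.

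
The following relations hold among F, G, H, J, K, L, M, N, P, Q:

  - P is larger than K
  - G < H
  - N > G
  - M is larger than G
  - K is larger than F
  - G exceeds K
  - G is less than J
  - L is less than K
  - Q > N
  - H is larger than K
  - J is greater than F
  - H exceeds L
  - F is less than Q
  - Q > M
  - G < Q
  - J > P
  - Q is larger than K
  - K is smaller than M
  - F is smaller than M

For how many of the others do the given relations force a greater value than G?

5

From G the given relations immediately reach N, M, Q, H, J.
Nothing else is reachable above G; 5 in all.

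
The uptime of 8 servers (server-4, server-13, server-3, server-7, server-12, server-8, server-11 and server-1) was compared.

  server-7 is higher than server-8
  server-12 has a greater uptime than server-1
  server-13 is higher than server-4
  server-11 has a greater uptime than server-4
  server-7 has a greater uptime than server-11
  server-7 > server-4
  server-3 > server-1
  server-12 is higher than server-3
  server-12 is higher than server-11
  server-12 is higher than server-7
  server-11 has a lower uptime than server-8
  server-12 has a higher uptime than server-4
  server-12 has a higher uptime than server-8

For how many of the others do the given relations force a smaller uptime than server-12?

6

Directly below server-12: server-1, server-4, server-11, server-3, server-8, server-7.
No other element is forced below server-12 by the given relations, so the count is 6.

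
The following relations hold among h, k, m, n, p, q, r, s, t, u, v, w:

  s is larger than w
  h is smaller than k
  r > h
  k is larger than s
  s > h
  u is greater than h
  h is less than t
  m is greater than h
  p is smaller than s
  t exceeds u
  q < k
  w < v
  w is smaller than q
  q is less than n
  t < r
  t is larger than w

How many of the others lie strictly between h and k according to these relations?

1

Chaining upward from h reaches: u, t, s, r, m.
Chaining downward from k reaches: p, w, q, s.
Strictly between h and k are those in both lists: s — 1 element.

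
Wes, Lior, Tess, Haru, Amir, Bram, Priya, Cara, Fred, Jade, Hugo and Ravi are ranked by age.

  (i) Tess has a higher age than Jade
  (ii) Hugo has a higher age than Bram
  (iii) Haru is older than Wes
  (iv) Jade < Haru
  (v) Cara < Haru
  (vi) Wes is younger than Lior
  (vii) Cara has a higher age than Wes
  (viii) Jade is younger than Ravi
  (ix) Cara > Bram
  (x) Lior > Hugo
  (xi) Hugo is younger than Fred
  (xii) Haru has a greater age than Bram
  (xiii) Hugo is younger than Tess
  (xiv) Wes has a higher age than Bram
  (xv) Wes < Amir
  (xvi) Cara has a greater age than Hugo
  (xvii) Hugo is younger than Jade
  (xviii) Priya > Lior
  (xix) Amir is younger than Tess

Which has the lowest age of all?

Hugo is not least since Bram < Hugo; Wes is not least since Bram < Wes; Cara is not least since Hugo < Cara; Amir is not least since Wes < Amir; Jade is not least since Hugo < Jade; Haru is not least since Jade < Haru; Ravi is not least since Jade < Ravi; Tess is not least since Amir < Tess; Lior is not least since Hugo < Lior; Priya is not least since Lior < Priya; Fred is not least since Hugo < Fred.
Only Bram has nothing below it, so Bram is the lowest age.

Bram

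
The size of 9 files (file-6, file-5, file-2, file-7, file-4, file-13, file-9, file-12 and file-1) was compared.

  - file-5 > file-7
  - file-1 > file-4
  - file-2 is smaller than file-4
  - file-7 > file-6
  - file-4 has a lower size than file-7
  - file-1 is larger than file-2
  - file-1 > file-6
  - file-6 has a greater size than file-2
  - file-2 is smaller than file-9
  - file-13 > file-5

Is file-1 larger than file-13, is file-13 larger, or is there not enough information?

Following every chain through file-1: below file-1 we get file-2, file-6, file-4.
file-13 is not reached, and no chain runs the other way from file-13 to file-1.
So the given relations leave the order of file-1 and file-13 undetermined.

undetermined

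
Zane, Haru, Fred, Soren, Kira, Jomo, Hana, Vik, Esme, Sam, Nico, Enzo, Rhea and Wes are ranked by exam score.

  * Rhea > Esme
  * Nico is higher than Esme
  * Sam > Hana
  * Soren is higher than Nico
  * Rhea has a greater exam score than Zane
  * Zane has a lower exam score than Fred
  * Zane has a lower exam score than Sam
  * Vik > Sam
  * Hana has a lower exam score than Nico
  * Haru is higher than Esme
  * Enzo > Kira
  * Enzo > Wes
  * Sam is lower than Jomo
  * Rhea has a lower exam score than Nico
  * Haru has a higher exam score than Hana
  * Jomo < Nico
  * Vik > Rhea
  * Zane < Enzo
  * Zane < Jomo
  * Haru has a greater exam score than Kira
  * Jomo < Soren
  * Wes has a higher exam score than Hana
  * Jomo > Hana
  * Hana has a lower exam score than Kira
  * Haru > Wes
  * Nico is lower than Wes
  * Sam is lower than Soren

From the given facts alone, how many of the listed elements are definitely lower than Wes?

From Wes the given relations immediately reach Hana, Nico.
From those, Esme, Jomo, Rhea — 5 in total.
From those, Zane, Sam — 7 in total.
Nothing else is reachable below Wes; 7 in all.

7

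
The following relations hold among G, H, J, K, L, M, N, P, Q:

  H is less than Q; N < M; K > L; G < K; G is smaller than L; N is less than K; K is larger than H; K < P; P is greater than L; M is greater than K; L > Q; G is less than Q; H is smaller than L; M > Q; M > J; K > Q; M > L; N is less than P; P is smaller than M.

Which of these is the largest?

Chaining downward from M: directly below it, N, Q, L, K, P, J; then H, G.
That covers every other element, and nothing is given above M, so M is the largest.

M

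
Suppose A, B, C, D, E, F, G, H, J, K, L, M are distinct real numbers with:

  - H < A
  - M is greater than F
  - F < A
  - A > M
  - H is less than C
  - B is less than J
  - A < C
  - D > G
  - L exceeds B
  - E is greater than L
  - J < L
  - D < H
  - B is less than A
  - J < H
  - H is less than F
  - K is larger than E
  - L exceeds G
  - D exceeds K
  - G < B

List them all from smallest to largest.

G < B < J < L < E < K < D < H < F < M < A < C

Nothing is placed below G, so it is least; from there G < B; B < J; J < L; L < E; E < K; K < D; D < H; H < F; F < M; M < A; A < C, each given directly.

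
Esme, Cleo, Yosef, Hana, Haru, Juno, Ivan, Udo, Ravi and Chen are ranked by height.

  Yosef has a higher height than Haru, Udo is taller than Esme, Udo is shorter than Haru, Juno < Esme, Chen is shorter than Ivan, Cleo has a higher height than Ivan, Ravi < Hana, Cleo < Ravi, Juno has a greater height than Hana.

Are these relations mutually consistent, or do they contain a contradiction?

The single ordering Chen < Ivan < Cleo < Ravi < Hana < Juno < Esme < Udo < Haru < Yosef satisfies every listed relation, so no contradiction arises.

consistent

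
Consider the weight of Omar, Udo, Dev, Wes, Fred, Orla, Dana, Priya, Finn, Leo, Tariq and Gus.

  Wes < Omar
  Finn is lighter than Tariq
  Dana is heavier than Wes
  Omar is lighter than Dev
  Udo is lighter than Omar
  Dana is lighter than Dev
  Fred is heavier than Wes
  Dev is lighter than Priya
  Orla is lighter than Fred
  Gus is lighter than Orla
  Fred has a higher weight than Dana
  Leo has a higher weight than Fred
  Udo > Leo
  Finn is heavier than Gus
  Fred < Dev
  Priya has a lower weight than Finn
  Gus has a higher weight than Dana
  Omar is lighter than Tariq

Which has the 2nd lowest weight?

Dana

Piecing the relations together gives one ordering: Wes < Dana < Gus < Orla < Fred < Leo < Udo < Omar < Dev < Priya < Finn < Tariq.
Counting 2 from the smallest end gives Dana.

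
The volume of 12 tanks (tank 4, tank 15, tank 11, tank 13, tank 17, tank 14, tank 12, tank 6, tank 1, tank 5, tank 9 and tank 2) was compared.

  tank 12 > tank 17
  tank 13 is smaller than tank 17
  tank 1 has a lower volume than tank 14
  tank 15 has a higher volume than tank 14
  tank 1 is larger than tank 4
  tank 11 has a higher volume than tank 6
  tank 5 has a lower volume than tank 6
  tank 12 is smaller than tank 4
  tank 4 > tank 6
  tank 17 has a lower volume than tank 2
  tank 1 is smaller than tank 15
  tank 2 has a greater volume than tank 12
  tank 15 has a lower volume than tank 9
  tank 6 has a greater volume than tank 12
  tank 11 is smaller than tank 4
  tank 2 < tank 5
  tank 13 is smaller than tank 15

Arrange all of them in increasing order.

tank 13 < tank 17 < tank 12 < tank 2 < tank 5 < tank 6 < tank 11 < tank 4 < tank 1 < tank 14 < tank 15 < tank 9

Each adjacent pair is fixed by a given relation: tank 13 < tank 17; tank 17 < tank 12; tank 12 < tank 2; tank 2 < tank 5; tank 5 < tank 6; tank 6 < tank 11; tank 11 < tank 4; tank 4 < tank 1; tank 1 < tank 14; tank 14 < tank 15; tank 15 < tank 9. Chaining them end to end gives the full order.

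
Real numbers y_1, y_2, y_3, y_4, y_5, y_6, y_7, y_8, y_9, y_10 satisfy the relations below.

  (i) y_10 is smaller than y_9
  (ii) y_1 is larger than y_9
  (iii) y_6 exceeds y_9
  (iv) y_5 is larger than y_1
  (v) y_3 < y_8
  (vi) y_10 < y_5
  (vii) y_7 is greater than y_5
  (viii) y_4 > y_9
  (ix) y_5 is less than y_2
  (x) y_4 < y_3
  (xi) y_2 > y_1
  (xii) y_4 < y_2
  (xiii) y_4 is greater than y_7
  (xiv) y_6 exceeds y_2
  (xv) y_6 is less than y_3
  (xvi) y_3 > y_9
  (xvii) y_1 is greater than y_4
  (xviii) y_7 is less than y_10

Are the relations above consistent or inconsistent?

inconsistent

Chaining the given relations yields y_7 < y_10 < y_9 < y_4 < y_1 < y_5, so y_7 < y_5. But one relation states y_5 < y_7. These cannot both hold.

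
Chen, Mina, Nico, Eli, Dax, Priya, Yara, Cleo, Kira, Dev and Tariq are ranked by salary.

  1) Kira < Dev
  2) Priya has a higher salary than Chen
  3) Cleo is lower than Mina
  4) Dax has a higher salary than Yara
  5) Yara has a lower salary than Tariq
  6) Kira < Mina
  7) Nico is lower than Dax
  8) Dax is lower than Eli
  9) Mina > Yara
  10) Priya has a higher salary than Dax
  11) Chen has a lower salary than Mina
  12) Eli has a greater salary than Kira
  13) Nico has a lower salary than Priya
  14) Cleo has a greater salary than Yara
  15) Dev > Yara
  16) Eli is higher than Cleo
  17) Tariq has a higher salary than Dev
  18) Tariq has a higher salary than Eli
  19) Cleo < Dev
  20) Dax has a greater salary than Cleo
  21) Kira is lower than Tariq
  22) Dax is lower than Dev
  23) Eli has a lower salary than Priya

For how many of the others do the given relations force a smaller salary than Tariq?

The elements the relations force below Tariq are Nico, Yara, Cleo, Kira, Dax, Dev, Eli — no chain reaches any other.
That is 7.

7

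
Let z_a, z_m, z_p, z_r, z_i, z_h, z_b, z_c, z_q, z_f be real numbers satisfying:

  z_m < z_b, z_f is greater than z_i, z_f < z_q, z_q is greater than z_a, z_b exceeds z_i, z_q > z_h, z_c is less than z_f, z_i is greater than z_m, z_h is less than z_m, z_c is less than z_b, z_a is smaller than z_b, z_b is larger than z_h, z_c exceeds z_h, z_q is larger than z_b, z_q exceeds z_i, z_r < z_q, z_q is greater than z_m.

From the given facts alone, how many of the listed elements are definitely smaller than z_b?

From z_b the given relations immediately reach z_h, z_m, z_a, z_i, z_c.
No other element is forced below z_b by the given relations, so the count is 5.

5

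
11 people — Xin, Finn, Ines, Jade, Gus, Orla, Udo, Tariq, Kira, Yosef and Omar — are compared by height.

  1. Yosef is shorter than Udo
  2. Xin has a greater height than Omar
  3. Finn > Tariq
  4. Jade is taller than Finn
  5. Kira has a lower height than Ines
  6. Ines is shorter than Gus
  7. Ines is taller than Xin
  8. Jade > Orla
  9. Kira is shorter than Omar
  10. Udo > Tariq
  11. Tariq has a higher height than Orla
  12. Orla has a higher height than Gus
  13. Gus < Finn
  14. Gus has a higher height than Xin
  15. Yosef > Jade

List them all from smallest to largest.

Kira < Omar < Xin < Ines < Gus < Orla < Tariq < Finn < Jade < Yosef < Udo

Each adjacent pair is fixed by a given relation: Kira < Omar; Omar < Xin; Xin < Ines; Ines < Gus; Gus < Orla; Orla < Tariq; Tariq < Finn; Finn < Jade; Jade < Yosef; Yosef < Udo. Chaining them end to end gives the full order.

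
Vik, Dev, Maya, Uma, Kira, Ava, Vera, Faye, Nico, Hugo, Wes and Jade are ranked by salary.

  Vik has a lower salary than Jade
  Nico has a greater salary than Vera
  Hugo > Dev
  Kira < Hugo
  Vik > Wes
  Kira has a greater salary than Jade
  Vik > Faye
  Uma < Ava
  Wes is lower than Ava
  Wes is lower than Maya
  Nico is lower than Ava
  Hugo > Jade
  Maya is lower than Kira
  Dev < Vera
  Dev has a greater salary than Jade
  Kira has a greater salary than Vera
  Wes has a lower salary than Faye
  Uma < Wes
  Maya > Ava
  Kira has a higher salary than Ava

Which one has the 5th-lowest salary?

Jade

Piecing the relations together gives one ordering: Uma < Wes < Faye < Vik < Jade < Dev < Vera < Nico < Ava < Maya < Kira < Hugo.
Counting 5 from the smallest end gives Jade.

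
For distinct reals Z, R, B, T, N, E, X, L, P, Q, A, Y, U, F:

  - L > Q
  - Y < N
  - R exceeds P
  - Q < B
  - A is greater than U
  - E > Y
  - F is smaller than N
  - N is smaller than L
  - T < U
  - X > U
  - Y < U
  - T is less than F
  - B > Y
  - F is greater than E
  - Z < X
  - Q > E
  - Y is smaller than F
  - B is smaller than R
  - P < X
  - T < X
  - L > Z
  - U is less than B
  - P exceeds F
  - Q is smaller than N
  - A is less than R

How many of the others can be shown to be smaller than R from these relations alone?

From R the given relations immediately reach P, B, A.
From those, Y, F, Q, U — 7 in total.
From those, T, E — 9 in total.
No other element is forced below R by the given relations, so the count is 9.

9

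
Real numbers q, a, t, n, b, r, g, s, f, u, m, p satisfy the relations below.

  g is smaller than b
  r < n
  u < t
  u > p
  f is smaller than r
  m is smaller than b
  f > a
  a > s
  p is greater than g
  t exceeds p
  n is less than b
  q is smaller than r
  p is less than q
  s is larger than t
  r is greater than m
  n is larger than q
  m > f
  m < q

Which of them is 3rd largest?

Chaining the given pairs: g < p < u < t < s < a < f < m < q < r < n < b.
Counting 3 from the largest end gives r.

r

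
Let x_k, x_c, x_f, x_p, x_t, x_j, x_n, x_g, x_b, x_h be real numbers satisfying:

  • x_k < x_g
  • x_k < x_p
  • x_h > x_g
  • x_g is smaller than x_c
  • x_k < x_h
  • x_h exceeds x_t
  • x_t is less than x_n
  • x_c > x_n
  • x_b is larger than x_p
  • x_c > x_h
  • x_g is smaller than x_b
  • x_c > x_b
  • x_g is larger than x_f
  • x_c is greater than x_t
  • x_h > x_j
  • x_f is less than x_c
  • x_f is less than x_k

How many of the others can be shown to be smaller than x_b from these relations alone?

The elements the relations force below x_b are x_f, x_k, x_g, x_p — no chain reaches any other.
That is 4.

4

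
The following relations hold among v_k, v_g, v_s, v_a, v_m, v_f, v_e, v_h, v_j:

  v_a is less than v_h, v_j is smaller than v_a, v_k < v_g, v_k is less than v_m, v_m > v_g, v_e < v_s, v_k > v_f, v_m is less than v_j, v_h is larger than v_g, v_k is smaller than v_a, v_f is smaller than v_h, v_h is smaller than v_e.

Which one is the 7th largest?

v_g

Piecing the relations together gives one ordering: v_f < v_k < v_g < v_m < v_j < v_a < v_h < v_e < v_s.
Counting 7 from the largest end gives v_g.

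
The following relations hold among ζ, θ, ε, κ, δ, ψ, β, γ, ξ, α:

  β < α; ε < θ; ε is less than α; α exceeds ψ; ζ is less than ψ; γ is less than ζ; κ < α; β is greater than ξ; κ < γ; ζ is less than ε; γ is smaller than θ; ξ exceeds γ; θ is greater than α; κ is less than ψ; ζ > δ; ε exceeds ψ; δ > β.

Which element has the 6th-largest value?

δ

Piecing the relations together gives one ordering: κ < γ < ξ < β < δ < ζ < ψ < ε < α < θ.
The 6th largest is δ.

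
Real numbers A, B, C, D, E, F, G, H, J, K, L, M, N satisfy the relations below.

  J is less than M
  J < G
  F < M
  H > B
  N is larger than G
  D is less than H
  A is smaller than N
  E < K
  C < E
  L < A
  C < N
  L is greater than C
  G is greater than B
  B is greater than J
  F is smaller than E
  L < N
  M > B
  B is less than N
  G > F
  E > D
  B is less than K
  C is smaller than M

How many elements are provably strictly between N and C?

The relations place C below N. An element lies strictly between them when it is forced above C and also forced below N.
Above C: {L, E, M, A, K}. Below N: {F, J, L, B, G, A}.
Intersection: {L, A} — 2.

2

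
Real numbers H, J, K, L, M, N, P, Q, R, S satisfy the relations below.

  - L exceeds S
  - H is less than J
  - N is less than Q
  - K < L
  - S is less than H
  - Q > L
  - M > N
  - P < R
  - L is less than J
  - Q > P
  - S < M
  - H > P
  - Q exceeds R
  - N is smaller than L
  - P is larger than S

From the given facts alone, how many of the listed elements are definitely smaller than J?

6

From J the given relations immediately reach L, H.
From those, N, S, K, P — 6 in total.
No other element is forced below J by the given relations, so the count is 6.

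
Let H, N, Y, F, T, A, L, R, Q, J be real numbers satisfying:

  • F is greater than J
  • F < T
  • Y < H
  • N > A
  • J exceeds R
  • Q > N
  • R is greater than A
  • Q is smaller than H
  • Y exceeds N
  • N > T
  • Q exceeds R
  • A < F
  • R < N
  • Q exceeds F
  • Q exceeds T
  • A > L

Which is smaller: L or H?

L < A < R < J < F < T < N < Q < H, by transitivity through A, R, J, F, T, N, Q.
So L < H; L is the smaller of the two.

L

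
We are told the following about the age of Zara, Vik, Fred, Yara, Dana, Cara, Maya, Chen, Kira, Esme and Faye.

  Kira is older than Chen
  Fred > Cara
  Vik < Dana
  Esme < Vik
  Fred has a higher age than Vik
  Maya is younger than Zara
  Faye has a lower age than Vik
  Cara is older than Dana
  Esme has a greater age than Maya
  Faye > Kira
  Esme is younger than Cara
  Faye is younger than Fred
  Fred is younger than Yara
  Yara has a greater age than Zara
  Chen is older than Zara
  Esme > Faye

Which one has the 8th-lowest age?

Dana

Chaining the given pairs: Maya < Zara < Chen < Kira < Faye < Esme < Vik < Dana < Cara < Fred < Yara.
Counting 8 from the smallest end gives Dana.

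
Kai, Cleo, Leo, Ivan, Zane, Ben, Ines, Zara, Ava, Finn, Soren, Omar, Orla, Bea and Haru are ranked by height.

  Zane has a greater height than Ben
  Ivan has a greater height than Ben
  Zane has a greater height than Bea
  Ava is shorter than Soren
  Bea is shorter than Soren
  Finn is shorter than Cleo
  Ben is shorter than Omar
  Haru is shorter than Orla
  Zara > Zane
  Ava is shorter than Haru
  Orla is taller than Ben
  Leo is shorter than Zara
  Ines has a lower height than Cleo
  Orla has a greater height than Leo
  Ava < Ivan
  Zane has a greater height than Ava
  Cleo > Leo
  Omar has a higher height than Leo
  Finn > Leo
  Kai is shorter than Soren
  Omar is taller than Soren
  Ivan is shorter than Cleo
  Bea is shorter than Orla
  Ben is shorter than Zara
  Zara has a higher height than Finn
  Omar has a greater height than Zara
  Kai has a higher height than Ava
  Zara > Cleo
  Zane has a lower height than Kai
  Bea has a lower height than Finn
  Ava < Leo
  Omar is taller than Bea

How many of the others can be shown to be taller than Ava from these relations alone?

11

From Ava the given relations immediately reach Haru, Leo, Zane, Ivan, Kai, Soren.
From those, Finn, Cleo, Zara, Omar, Orla — 11 in total.
No other element is forced above Ava by the given relations, so the count is 11.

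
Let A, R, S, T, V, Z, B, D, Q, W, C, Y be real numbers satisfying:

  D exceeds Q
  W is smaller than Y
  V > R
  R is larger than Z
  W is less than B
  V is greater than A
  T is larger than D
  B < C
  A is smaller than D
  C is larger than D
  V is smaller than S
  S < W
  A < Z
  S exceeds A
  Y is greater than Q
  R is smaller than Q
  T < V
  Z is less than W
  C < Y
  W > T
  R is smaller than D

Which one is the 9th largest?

Piecing the relations together gives one ordering: A < Z < R < Q < D < T < V < S < W < B < C < Y.
The 9th largest is Q.

Q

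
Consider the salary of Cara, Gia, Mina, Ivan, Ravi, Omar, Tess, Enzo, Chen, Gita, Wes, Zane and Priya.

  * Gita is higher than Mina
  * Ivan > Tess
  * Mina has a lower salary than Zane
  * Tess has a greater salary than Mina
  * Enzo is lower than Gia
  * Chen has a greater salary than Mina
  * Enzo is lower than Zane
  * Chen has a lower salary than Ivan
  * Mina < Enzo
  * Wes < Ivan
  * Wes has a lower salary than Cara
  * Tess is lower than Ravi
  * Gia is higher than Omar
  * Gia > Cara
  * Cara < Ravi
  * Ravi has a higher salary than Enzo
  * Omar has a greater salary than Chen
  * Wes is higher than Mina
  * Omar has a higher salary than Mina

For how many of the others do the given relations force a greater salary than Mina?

Directly above Mina: Tess, Chen, Wes, Enzo, Gita, Omar, Zane.
One step further: Cara, Ivan, Gia, Ravi (11 so far).
No other element is forced above Mina by the given relations, so the count is 11.

11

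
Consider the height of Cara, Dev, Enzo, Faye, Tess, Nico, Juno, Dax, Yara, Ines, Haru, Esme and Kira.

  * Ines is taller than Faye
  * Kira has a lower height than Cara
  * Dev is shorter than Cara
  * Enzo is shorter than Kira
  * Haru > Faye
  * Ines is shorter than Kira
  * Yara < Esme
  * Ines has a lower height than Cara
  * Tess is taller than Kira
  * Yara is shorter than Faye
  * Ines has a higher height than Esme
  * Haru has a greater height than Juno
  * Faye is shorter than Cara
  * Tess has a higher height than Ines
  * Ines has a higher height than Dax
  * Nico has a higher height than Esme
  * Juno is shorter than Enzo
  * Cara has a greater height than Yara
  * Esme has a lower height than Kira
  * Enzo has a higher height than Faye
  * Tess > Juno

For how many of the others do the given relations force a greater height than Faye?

From Faye the given relations immediately reach Haru, Ines, Enzo, Cara.
From those, Kira, Tess — 6 in total.
Nothing else is reachable above Faye; 6 in all.

6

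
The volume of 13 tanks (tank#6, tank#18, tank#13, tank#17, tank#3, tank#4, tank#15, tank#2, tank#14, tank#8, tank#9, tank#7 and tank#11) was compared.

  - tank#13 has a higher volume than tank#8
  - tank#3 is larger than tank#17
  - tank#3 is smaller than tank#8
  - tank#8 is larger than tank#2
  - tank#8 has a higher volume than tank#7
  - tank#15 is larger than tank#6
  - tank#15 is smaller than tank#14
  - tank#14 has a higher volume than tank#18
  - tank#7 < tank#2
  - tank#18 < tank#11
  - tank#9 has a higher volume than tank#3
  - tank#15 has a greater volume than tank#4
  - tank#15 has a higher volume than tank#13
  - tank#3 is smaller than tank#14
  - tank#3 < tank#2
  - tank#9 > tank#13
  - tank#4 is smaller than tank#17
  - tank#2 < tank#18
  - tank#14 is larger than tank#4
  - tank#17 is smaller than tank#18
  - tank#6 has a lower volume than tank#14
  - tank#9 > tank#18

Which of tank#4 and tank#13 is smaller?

Following the relations from tank#4: tank#4 < tank#17 < tank#3 < tank#2 < tank#8 < tank#13.
So tank#4 < tank#13; tank#4 is the smaller of the two.

tank#4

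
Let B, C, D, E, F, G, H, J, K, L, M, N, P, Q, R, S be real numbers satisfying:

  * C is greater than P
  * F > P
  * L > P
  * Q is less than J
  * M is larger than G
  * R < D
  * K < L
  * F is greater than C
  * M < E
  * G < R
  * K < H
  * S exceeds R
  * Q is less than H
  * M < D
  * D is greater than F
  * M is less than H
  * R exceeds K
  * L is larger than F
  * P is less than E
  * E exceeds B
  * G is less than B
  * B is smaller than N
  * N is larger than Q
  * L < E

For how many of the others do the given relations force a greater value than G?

8

The elements the relations force above G are R, M, S, B, N, H, D, E — no chain reaches any other.
That is 8.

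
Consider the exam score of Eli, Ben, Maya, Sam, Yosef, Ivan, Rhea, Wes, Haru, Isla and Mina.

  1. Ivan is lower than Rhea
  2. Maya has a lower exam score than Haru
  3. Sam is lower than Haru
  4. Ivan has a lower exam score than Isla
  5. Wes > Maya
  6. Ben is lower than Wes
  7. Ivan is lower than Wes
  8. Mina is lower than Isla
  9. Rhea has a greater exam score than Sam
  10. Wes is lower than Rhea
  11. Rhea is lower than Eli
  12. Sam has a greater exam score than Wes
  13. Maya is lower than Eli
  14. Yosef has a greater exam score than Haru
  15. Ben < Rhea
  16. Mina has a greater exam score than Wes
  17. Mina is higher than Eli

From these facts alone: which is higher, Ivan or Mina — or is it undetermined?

Mina

Ivan < Wes and Wes < Sam give Ivan < Sam.
With Sam < Rhea: Ivan < Wes < Sam < Rhea.
With Rhea < Eli: Ivan < Wes < Sam < Rhea < Eli.
With Eli < Mina: Ivan < Wes < Sam < Rhea < Eli < Mina.
So Mina is higher.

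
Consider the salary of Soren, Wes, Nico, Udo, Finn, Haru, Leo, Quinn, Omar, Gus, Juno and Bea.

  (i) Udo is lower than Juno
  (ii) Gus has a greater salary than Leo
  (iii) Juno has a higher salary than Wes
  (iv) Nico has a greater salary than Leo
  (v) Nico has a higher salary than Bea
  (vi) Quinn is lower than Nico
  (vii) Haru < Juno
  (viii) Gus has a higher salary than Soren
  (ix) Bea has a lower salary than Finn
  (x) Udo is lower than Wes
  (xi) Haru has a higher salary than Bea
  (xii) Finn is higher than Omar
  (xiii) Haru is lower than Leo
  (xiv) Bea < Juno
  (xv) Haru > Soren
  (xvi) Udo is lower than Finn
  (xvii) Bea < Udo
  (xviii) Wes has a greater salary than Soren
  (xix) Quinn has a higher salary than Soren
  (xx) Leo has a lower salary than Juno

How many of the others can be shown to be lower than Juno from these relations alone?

6

Directly below Juno: Bea, Haru, Udo, Leo, Wes.
One step further: Soren (6 so far).
No other element is forced below Juno by the given relations, so the count is 6.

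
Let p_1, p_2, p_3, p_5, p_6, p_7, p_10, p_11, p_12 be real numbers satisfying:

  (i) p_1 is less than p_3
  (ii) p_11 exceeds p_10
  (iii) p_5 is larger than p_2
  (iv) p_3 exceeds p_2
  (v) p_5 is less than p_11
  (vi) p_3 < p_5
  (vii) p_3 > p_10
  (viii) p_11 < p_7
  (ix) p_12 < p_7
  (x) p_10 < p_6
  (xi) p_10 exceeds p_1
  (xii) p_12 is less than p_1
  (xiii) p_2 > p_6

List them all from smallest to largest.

p_12 < p_1 < p_10 < p_6 < p_2 < p_3 < p_5 < p_11 < p_7

Nothing is placed below p_12, so it is least; from there p_12 < p_1; p_1 < p_10; p_10 < p_6; p_6 < p_2; p_2 < p_3; p_3 < p_5; p_5 < p_11; p_11 < p_7, each given directly.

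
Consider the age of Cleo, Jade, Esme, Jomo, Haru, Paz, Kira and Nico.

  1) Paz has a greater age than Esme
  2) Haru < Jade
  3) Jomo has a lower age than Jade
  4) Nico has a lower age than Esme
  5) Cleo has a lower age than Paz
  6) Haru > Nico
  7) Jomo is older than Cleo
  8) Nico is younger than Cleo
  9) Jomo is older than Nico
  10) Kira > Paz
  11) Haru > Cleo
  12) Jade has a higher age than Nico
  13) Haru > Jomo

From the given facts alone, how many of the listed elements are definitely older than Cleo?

The elements the relations force above Cleo are Jomo, Paz, Haru, Kira, Jade — no chain reaches any other.
That is 5.

5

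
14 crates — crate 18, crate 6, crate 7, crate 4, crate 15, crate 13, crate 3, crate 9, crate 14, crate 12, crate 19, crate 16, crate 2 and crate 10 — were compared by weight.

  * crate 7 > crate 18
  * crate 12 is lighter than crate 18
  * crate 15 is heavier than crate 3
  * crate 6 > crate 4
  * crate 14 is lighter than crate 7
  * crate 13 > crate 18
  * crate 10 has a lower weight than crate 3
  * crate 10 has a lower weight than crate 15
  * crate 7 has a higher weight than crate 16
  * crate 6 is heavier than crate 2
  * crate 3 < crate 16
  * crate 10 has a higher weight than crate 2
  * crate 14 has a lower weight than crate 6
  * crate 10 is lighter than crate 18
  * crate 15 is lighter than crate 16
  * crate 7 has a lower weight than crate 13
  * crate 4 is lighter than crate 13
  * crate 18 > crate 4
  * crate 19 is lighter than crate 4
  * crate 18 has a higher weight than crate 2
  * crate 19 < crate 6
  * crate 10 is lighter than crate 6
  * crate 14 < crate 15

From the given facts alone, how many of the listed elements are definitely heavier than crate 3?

The elements the relations force above crate 3 are crate 15, crate 16, crate 7, crate 13 — no chain reaches any other.
That is 4.

4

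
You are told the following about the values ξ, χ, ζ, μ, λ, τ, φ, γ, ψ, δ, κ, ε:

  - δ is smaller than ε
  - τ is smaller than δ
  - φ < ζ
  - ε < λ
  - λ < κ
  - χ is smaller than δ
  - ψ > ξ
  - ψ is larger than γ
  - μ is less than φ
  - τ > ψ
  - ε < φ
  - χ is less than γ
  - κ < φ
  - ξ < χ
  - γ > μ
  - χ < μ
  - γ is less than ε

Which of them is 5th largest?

Piecing the relations together gives one ordering: ξ < χ < μ < γ < ψ < τ < δ < ε < λ < κ < φ < ζ.
The 5th largest is ε.

ε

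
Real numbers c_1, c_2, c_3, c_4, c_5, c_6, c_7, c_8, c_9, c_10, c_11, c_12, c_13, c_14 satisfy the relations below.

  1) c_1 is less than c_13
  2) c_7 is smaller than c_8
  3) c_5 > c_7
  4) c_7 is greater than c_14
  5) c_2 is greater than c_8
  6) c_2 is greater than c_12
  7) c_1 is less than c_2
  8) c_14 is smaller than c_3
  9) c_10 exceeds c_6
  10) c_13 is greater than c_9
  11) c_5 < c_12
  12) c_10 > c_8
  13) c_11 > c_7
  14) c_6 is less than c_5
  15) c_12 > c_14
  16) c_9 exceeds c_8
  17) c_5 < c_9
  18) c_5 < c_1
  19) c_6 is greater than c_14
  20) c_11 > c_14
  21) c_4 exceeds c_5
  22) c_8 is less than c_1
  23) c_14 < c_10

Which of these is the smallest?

c_7 is not least since c_14 < c_7; c_8 is not least since c_7 < c_8; c_6 is not least since c_14 < c_6; c_5 is not least since c_6 < c_5; c_9 is not least since c_8 < c_9; c_1 is not least since c_5 < c_1; c_11 is not least since c_14 < c_11; c_3 is not least since c_14 < c_3; c_13 is not least since c_9 < c_13; c_10 is not least since c_6 < c_10; c_12 is not least since c_14 < c_12; c_4 is not least since c_5 < c_4; c_2 is not least since c_12 < c_2.
Only c_14 has nothing below it, so c_14 is the smallest.

c_14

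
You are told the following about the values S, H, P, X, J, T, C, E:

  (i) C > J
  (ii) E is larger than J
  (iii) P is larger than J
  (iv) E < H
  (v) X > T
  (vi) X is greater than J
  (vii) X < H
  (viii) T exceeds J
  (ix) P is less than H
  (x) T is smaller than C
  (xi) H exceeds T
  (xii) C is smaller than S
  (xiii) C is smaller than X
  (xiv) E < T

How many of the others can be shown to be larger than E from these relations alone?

5

Directly above E: T, H.
One step further: C, X (4 so far).
One step further: S (5 so far).
Nothing else is reachable above E; 5 in all.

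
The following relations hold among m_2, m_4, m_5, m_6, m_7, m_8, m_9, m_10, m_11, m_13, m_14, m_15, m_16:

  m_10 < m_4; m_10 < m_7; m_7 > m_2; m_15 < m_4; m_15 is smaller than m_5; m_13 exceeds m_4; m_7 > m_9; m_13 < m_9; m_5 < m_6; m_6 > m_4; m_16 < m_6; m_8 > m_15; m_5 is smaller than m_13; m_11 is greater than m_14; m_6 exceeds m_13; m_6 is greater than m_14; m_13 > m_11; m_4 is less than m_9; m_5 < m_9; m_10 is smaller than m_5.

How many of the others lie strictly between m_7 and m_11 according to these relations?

Chaining upward from m_11 reaches: m_13, m_9, m_6.
Chaining downward from m_7 reaches: m_15, m_10, m_2, m_5, m_14, m_4, m_13, m_9.
Strictly between m_11 and m_7 are those in both lists: m_13, m_9 — 2 elements.

2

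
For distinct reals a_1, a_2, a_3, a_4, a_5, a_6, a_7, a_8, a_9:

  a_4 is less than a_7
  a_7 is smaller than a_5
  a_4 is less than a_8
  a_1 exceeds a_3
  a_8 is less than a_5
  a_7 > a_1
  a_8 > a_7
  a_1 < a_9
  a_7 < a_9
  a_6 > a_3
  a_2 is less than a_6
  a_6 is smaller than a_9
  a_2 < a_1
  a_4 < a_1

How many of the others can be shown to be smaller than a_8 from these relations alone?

The elements the relations force below a_8 are a_4, a_3, a_2, a_1, a_7 — no chain reaches any other.
That is 5.

5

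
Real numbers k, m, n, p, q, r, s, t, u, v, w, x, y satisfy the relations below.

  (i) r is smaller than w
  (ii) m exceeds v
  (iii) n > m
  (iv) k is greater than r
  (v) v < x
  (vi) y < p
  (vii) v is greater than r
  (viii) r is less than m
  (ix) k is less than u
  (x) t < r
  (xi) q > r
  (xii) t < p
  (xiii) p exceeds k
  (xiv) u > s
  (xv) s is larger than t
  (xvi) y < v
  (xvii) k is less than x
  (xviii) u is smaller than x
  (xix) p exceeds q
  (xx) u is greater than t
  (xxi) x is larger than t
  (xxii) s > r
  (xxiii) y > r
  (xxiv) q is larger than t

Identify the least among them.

t

r is not least since t < r; y is not least since r < y; q is not least since r < q; v is not least since y < v; k is not least since r < k; m is not least since v < m; s is not least since t < s; p is not least since t < p; w is not least since r < w; u is not least since k < u; n is not least since m < n; x is not least since v < x.
Only t has nothing below it, so t is the least.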